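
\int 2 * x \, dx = x^2 + C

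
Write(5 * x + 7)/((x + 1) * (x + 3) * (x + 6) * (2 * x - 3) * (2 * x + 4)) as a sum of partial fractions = 116/(4725*(2*x - 3)) - 23/(1800*(x + 6)) + 2/(27*(x + 3)) - 3/(56*(x + 2)) - 1/(50*(x + 1))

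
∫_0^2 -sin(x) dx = -1 + cos(2)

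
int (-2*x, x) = -x^2 + C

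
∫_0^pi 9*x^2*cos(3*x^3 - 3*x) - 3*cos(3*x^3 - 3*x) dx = -sin(3*pi^3)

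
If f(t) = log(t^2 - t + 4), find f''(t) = (-2*t^2 + 2*t + 7)/(t^4 - 2*t^3 + 9*t^2 - 8*t + 16)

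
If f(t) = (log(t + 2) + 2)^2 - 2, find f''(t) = (-2*log(t + 2) - 2)/(t^2 + 4*t + 4)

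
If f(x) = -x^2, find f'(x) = -2*x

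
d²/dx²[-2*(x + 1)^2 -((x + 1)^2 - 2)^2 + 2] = -12*x^2 - 24*x - 8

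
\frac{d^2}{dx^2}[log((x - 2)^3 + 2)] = (-3*x^4 + 24*x^3 - 72*x^2 + 108*x - 72)/(x^6 - 12*x^5 + 60*x^4 - 156*x^3 + 216*x^2 - 144*x + 36)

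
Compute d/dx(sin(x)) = cos(x)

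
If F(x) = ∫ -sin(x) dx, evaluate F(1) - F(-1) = 0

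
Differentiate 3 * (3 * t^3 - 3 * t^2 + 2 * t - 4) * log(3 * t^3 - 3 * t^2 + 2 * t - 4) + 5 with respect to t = 27*t^2*log(3*t^3 - 3*t^2 + 2*t - 4) + 27*t^2 - 18*t*log(3*t^3 - 3*t^2 + 2*t - 4) - 18*t + 6*log(3*t^3 - 3*t^2 + 2*t - 4) + 6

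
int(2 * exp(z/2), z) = 4*exp(z/2) + C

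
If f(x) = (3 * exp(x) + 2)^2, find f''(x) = 36*exp(2*x) + 12*exp(x)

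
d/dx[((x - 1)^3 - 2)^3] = 9*x^8 - 72*x^7 + 252*x^6 - 540*x^5 + 810*x^4 - 864*x^3 + 648*x^2 - 324*x + 81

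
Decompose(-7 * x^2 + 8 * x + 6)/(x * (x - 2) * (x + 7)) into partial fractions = -131/(21*(x + 7)) - 1/(3*(x - 2)) - 3/(7*x)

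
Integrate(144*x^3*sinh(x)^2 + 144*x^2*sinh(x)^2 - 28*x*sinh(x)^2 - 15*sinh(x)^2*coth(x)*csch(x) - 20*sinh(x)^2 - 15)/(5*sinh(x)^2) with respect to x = 36*x^4/5 + 48*x^3/5 - 14*x^2/5 - 4*x + 3*coth(x) + 3*csch(x) + C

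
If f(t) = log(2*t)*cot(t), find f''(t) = (2*t^2*log(t)*cos(t)/sin(t)^3 + 2*t^2*log(2)*cos(t)/sin(t)^3 - 2*t/sin(t)^2 - 1/tan(t))/t^2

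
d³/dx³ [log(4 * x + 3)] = 128/(64*x^3 + 144*x^2 + 108*x + 27)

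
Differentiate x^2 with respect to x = 2*x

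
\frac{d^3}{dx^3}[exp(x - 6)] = exp(x - 6)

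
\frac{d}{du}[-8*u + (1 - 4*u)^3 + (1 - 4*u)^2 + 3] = -192*u^2 + 128*u - 28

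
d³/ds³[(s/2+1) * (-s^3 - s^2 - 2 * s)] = -12*s - 9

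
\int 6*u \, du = 3*u^2 + C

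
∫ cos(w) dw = sin(w) + C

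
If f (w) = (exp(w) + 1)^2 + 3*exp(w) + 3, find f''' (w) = 8*exp(2*w) + 5*exp(w)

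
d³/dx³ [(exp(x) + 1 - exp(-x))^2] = (8*exp(4*x) + 2*exp(3*x) + 2*exp(x) - 8)*exp(-2*x)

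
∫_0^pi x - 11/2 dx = -8 - 3*pi/2 + 2*(-2 + pi/2)^2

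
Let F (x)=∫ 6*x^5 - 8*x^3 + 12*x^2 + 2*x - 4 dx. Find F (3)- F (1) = 672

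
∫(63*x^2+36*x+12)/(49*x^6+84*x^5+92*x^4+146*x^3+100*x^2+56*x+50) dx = -3*acot(7*x^3 + 6*x^2 + 4*x + 7) + C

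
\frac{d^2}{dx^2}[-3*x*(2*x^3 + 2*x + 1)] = -72*x^2 - 12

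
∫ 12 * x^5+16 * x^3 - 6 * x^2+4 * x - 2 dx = 2*x^6 + 4*x^4 - 2*x^3 + 2*x^2 - 2*x + C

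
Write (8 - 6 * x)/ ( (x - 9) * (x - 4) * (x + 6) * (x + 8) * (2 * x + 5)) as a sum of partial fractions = 16/(1001*(2*x + 5)) + 7/(561*(x + 8)) - 11/(525*(x + 6)) + 2/(975*(x - 4)) - 2/(1275*(x - 9))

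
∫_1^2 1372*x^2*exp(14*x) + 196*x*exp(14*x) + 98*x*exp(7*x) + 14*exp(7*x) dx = -70*exp(14) - 14*exp(7) + 392*exp(28)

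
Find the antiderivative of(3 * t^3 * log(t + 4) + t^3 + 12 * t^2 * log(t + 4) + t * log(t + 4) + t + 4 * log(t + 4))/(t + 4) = t*(t^2 + 1)*log(t + 4) + C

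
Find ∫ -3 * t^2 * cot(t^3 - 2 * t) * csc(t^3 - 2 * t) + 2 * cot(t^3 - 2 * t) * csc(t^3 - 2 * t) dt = csc(t*(t^2 - 2)) + C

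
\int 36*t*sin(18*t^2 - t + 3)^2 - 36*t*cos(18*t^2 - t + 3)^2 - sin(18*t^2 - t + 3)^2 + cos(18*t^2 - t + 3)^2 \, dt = -sin(36*t^2 - 2*t + 6)/2 + C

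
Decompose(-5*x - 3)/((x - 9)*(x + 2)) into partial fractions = -7/(11*(x + 2)) - 48/(11*(x - 9))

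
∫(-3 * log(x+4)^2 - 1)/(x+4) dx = -log(x + 4)^3 - log(x + 4) + C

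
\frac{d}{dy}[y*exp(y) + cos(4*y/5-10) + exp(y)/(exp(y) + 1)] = (5*y*exp(3*y) + 10*y*exp(2*y) + 5*y*exp(y) + 5*exp(3*y) - 4*exp(2*y)*sin(4*y/5 - 10) + 10*exp(2*y) - 8*exp(y)*sin(4*y/5 - 10) + 10*exp(y) - 4*sin(4*y/5 - 10))/(5*exp(2*y) + 10*exp(y) + 5)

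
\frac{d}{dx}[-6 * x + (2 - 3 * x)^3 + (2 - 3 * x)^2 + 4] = -81*x^2 + 126*x - 54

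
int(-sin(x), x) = cos(x) + C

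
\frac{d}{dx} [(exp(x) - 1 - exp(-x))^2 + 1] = (2*exp(4*x) - 2*exp(3*x) - 2*exp(x) - 2)*exp(-2*x)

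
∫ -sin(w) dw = cos(w) + C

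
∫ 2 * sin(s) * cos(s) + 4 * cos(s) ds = (sin(s) + 2)^2 + C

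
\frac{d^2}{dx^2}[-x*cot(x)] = 2*(-x*cos(x)/sin(x) + 1)/sin(x)^2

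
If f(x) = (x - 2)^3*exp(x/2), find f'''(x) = x^3*exp(x/2)/8 + 3*x^2*exp(x/2)/2 + 3*x*exp(x/2)/2 - 4*exp(x/2)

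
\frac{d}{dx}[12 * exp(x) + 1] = 12*exp(x)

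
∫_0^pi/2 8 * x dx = pi^2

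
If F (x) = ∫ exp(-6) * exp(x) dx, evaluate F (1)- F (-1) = -exp(-7) + exp(-5)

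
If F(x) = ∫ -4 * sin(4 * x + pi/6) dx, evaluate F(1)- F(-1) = -sin(4)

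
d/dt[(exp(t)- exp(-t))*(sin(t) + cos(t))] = 2*(exp(2*t)*cos(t) + sin(t))*exp(-t)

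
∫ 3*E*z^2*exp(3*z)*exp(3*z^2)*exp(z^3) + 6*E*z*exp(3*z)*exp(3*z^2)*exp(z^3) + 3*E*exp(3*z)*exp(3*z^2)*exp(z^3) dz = exp((z + 1)^3) + C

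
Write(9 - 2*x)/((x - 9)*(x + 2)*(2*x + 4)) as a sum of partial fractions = 9/(242*(x + 2)) - 13/(22*(x + 2)^2) - 9/(242*(x - 9))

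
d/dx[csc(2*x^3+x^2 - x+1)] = 2*(-6*x^2 - 2*x + 1)*cos(2*x^3 + x^2 - x + 1)/(1 - cos(2*(2*x^3 + x^2 - x + 1)))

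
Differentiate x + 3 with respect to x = 1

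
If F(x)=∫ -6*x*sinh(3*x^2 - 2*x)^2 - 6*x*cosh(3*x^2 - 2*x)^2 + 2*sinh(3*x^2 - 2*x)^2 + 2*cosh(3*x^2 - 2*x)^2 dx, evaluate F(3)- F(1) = -sinh(42)/2 + sinh(2)/2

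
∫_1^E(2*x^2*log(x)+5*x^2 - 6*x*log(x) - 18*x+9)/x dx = -8 + 3*(-3 + E)^2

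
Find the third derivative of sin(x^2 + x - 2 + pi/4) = -8*x^3*cos(x^2 + x - 2 + pi/4) - 12*x^2*cos(x^2 + x - 2 + pi/4) - 12*x*sin(x^2 + x - 2 + pi/4) - 6*x*cos(x^2 + x - 2 + pi/4) - 6*sin(x^2 + x - 2 + pi/4) - cos(x^2 + x - 2 + pi/4)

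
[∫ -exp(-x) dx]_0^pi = -1 + exp(-pi)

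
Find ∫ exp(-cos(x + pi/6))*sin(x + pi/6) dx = exp(-cos(x + pi/6)) + C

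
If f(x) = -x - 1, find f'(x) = -1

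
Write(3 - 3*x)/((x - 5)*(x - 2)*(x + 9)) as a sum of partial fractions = 15/(77*(x + 9)) + 1/(11*(x - 2)) - 2/(7*(x - 5))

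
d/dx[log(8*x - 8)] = 1/(x - 1)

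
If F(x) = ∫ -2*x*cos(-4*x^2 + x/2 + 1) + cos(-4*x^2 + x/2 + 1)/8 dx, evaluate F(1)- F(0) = -sin(1)/4 - sin(5/2)/4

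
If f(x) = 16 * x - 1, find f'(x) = 16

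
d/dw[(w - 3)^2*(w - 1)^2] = 4*w^3 - 24*w^2 + 44*w - 24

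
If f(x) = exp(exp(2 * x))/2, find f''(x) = 2*exp(2*x + exp(2*x)) + 2*exp(4*x + exp(2*x))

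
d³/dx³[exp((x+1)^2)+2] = 8*x^3*exp(x^2 + 2*x + 1) + 24*x^2*exp(x^2 + 2*x + 1) + 36*x*exp(x^2 + 2*x + 1) + 20*exp(x^2 + 2*x + 1)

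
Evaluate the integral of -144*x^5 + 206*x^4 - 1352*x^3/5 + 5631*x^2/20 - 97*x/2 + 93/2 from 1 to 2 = -6181/10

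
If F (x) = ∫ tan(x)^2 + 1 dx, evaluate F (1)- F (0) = tan(1)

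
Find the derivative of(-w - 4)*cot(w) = w/sin(w)^2 - 1/tan(w) + 4/sin(w)^2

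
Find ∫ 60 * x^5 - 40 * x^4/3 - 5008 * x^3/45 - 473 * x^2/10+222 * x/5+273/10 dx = 10*x^6 - 8*x^5/3 - 1252*x^4/45 - 473*x^3/30 + 111*x^2/5 + 273*x/10 + C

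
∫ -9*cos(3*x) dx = -3*sin(3*x) + C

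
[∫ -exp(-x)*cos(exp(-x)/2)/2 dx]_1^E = -sin(exp(-1)/2) + sin(exp(-E)/2)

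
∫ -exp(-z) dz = exp(-z) + C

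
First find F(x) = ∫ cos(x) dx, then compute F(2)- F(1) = -sin(1) + sin(2)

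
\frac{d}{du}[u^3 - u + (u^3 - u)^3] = 9*u^8 - 21*u^6 + 15*u^4 - 1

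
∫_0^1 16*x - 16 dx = -8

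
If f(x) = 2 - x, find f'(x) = -1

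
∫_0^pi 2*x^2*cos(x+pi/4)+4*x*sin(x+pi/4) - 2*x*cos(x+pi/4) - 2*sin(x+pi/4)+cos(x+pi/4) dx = -sqrt(2)*(-2*pi + 1 + 2*pi^2)/2 - sqrt(2)/2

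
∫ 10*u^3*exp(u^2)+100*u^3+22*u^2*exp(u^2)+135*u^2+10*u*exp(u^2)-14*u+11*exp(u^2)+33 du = u*(5*u + 11)*(5*u^2 - 2*u + exp(u^2) + 3) + C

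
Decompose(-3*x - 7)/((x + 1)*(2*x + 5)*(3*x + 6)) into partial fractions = 2/(9*(2*x + 5)) + 1/(3*(x + 2)) - 4/(9*(x + 1))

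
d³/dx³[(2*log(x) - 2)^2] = (16*log(x) - 40)/x^3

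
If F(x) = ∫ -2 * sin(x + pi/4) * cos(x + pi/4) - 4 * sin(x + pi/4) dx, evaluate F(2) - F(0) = -(sqrt(2)/2 + 2)^2 + (cos(pi/4 + 2) + 2)^2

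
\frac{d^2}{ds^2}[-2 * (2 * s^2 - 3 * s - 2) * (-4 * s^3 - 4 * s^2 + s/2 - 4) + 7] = 320*s^3 - 96*s^2 - 252*s + 6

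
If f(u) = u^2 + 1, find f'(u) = 2*u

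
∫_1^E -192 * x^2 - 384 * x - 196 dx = (-4*E - 4)^3 - 4*E + 516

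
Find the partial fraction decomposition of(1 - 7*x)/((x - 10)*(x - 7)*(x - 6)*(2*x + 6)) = -11/(1170*(x + 3)) - 41/(72*(x - 6)) + 4/(5*(x - 7)) - 23/(104*(x - 10))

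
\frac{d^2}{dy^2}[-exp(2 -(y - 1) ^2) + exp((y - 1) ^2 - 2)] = (4*y^2*exp(2*y^2 - 4*y - 2) - 4*y^2 - 8*y*exp(2*y^2 - 4*y - 2) + 8*y + 6*exp(2*y^2 - 4*y - 2) - 2)*exp(-y^2 + 2*y + 1)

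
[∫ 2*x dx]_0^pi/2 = pi^2/4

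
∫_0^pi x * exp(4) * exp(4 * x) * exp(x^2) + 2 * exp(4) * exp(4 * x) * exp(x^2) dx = -exp(4)/2 + exp((2 + pi)^2)/2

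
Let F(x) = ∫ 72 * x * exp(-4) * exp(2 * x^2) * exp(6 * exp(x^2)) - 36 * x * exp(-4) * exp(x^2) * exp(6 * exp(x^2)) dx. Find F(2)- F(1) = -(-4 + 6*E)*exp(-4 + 6*E) + (-4 + 6*exp(4))*exp(-4 + 6*exp(4))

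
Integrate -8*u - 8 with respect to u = -4*u^2 - 8*u + C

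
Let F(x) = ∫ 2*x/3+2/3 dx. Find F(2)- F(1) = 5/3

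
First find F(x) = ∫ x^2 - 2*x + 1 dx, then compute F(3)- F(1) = 8/3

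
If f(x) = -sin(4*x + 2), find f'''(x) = 64*cos(4*x + 2)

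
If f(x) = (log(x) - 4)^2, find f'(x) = (2*log(x) - 8)/x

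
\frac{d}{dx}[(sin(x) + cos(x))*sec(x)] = cos(x)^(-2)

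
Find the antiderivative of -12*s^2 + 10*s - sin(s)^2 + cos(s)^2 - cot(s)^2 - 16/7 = -4*s^3 + 5*s^2 - 9*s/7 + sin(2*s)/2 + cot(s) + C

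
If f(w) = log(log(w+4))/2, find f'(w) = 1/(2*w*log(w + 4) + 8*log(w + 4))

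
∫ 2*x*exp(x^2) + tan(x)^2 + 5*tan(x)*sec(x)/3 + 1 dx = exp(x^2) + tan(x) + 5*sec(x)/3 + C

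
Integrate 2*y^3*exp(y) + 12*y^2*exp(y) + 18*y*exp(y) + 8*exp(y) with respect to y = 2*(y + 1)^3*exp(y) + C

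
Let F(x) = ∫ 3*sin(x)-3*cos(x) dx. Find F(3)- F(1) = 3*sqrt(2)*(-sin(pi/4 + 3) + sin(pi/4 + 1))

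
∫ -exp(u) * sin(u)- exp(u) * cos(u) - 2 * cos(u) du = (-exp(u) - 2)*sin(u) + C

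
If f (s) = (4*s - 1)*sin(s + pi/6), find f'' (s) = -4*s*sin(s + pi/6) + sin(s + pi/6) + 8*cos(s + pi/6)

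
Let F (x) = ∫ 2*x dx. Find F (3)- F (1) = 8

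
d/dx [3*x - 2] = 3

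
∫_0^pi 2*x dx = pi^2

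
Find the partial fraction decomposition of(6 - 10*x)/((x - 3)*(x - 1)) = 2/(x - 1) - 12/(x - 3)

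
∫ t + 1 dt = t^2/2 + t + C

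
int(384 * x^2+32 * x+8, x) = 128*x^3 + 16*x^2 + 8*x + C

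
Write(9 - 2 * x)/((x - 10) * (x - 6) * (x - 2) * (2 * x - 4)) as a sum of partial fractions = -1/(512*(x - 2)) + 5/(64*(x - 2)^2) + 3/(128*(x - 6)) - 11/(512*(x - 10))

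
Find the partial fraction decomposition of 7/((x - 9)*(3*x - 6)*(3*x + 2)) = 21/(232*(3*x + 2)) - 1/(24*(x - 2)) + 1/(87*(x - 9))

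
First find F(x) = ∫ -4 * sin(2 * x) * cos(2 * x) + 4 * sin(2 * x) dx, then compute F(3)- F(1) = -(-1 + cos(2))^2 + (-1 + cos(6))^2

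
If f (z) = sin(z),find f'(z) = cos(z)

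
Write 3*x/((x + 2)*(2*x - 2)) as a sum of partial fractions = 1/(x + 2) + 1/(2*(x - 1))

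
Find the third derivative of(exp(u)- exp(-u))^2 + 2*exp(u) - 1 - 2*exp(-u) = (8*exp(4*u) + 2*exp(3*u) + 2*exp(u) - 8)*exp(-2*u)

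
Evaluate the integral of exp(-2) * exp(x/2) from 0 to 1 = -2*exp(-2) + 2*exp(-3/2)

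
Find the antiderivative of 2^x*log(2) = 2^x + C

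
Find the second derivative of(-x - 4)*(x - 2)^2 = -6*x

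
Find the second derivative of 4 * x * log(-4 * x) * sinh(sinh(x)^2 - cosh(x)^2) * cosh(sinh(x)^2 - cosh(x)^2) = -4*sinh(1)*cosh(1)/x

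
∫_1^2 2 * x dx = 3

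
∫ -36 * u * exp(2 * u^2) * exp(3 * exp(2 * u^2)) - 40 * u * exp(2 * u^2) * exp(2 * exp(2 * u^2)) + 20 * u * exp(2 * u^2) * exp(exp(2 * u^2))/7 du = (-21*exp(2*exp(2*u^2)) - 35*exp(exp(2*u^2)) + 5)*exp(exp(2*u^2))/7 + C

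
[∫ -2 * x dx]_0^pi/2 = -pi^2/4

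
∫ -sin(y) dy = cos(y) + C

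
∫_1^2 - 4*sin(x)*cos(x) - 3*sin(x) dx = -3*cos(1) + 2*cos(2) + cos(4)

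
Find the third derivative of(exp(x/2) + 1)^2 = exp(x/2)/4 + exp(x)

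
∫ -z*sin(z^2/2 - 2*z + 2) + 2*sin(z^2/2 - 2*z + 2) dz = cos((z - 2)^2/2) + C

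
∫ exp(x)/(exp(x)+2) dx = log(2*exp(x) + 4) + C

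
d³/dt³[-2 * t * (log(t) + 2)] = 2/t^2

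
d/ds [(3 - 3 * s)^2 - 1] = 18*s - 18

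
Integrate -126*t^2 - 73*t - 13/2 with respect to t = -42*t^3 - 73*t^2/2 - 13*t/2 + C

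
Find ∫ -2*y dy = -y^2 + C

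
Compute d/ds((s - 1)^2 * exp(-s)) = (-s^2 + 4*s - 3)*exp(-s)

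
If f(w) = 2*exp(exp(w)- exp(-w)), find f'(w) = (2*exp(exp(w) - exp(-w)) + 2*exp(2*w + exp(w) - exp(-w)))*exp(-w)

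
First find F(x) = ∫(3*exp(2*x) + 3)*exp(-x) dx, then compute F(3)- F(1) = -3*E - 3*exp(-3) + 3*exp(-1) + 3*exp(3)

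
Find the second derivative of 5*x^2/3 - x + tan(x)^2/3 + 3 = 2*tan(x)^4 + 8*tan(x)^2/3 + 4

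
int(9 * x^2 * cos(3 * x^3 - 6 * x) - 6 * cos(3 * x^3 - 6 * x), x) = sin(3*x*(x^2 - 2)) + C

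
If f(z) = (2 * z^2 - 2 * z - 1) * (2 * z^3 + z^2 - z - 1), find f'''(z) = 240*z^2 - 48*z - 36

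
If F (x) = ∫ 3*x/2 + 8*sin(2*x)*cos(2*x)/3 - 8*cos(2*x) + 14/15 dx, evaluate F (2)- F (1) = cos(4)/3 - cos(8)/3 - 4*sin(4) + 191/60 + 4*sin(2)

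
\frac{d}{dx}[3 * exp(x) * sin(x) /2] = 3*sqrt(2)*exp(x)*sin(x + pi/4)/2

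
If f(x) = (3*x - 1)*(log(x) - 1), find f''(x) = (3*x + 1)/x^2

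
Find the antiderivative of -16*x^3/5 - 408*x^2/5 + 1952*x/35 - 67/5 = -4*x^4/5 - 136*x^3/5 + 976*x^2/35 - 67*x/5 + C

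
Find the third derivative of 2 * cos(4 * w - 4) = 128*sin(4*w - 4)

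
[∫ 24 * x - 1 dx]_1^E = 9 + (-4 + 3*E)*(5 + 4*E)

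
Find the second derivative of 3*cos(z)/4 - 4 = -3*cos(z)/4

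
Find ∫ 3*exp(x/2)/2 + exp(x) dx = 3*exp(x/2) + exp(x) + C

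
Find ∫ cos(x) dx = sin(x) + C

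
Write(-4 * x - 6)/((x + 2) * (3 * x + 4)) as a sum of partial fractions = -1/(3*x + 4) - 1/(x + 2)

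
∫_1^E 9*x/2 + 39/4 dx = -22 + (2 + 3*E/4)*(5 + 3*E)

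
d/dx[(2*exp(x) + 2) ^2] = 8*exp(2*x) + 8*exp(x)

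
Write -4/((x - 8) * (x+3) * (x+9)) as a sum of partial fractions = -2/(51*(x + 9)) + 2/(33*(x + 3)) - 4/(187*(x - 8))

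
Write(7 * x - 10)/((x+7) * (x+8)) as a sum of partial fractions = 66/(x + 8) - 59/(x + 7)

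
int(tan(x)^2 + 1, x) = tan(x) + C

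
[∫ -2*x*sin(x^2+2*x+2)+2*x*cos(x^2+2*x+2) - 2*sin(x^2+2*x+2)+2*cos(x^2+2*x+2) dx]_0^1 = sin(5) - sin(2) + cos(5) - cos(2)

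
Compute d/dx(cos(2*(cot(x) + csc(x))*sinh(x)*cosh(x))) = (cot(x)^2*sinh(2*x) + cot(x)*sinh(2*x)*csc(x) - 2*cot(x)*cosh(2*x) + sinh(2*x) - 2*cosh(2*x)*csc(x))*sin(2*(1/tan(x) + 1/sin(x))*sinh(x)*cosh(x))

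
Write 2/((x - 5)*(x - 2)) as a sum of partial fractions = -2/(3*(x - 2)) + 2/(3*(x - 5))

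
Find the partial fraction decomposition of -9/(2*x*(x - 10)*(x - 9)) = 1/(2*(x - 9)) - 9/(20*(x - 10)) - 1/(20*x)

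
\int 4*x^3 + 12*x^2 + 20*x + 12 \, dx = x^4 + 4*x^3 + 10*x^2 + 12*x + C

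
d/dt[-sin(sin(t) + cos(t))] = -sqrt(2)*cos(sqrt(2)*sin(t + pi/4))*cos(t + pi/4)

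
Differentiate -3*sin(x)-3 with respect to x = -3*cos(x)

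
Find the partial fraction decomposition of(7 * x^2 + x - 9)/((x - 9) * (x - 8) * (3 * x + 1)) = -11/(100*(3*x + 1)) - 447/(25*(x - 8)) + 81/(4*(x - 9))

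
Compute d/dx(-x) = -1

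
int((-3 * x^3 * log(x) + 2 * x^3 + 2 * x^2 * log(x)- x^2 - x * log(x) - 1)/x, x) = -(log(x) - 1)*(x^3 - x^2 + x + 1) + C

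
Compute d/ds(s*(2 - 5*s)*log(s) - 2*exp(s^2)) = -4*s*exp(s^2) - 10*s*log(s) - 5*s + 2*log(s) + 2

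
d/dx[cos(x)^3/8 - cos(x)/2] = 3*sin(x)^3/8 + sin(x)/8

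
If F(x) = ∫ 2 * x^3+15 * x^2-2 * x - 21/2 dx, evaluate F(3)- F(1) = 141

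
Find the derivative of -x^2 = -2*x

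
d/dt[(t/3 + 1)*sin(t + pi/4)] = t*cos(t + pi/4)/3 + sin(t + pi/4)/3 + cos(t + pi/4)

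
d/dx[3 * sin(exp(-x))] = -3*exp(-x)*cos(exp(-x))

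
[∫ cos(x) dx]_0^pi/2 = 1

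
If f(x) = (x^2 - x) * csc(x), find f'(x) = (-x^2*cos(x)/sin(x) + 2*x + x*cos(x)/sin(x) - 1)/sin(x)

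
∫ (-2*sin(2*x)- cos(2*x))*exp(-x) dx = exp(-x)*cos(2*x) + C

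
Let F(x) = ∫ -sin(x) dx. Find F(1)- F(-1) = 0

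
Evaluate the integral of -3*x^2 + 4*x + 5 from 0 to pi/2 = -12 + (2 + (1 + pi/2)^2)*(4 - pi/2)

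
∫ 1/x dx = log(2*x) + C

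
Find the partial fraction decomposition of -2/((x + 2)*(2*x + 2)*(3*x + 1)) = -9/(10*(3*x + 1)) - 1/(5*(x + 2)) + 1/(2*(x + 1))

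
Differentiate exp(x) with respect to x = exp(x)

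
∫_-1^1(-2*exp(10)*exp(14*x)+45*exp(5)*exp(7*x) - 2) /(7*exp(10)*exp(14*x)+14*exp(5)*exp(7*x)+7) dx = -4/7 - exp(-2)/(exp(-2) + 1) + exp(12)/(1 + exp(12))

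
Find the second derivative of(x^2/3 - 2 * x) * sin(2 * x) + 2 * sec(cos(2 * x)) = -4*x^2*sin(2*x)/3 + 8*x*sin(2*x) + 8*x*cos(2*x)/3 + 16*sin(2*x)^2*tan(cos(2*x))^2*sec(cos(2*x)) + 8*sin(2*x)^2*sec(cos(2*x)) + 2*sin(2*x)/3 - 8*cos(2*x)*tan(cos(2*x))*sec(cos(2*x)) - 8*cos(2*x)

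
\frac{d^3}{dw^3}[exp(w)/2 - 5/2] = exp(w)/2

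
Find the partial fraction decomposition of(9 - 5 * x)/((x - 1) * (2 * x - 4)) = -2/(x - 1) - 1/(2*(x - 2))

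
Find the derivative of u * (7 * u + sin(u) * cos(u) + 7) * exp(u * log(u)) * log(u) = (7*u^2*log(u)^2 + 7*u^2*log(u) + u*log(u)^2*sin(2*u)/2 + 7*u*log(u)^2 + u*log(u)*sin(2*u)/2 + u*log(u)*cos(2*u) + 21*u*log(u) + 7*u + log(u)*sin(2*u)/2 + 7*log(u) + sin(2*u)/2 + 7)*exp(u*log(u))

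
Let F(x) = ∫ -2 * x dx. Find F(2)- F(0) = -4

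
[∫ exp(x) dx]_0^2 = -1 + exp(2)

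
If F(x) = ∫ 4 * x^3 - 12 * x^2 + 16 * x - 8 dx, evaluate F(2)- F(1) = 3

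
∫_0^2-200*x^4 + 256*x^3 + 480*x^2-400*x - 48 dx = 128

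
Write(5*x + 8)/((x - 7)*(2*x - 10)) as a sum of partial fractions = -33/(4*(x - 5)) + 43/(4*(x - 7))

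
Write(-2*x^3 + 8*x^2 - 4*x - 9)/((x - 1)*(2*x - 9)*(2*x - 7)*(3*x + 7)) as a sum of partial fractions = -1871/(14350*(3*x + 7)) + 43/(350*(2*x - 7)) - 27/(82*(2*x - 9)) - 1/(50*(x - 1))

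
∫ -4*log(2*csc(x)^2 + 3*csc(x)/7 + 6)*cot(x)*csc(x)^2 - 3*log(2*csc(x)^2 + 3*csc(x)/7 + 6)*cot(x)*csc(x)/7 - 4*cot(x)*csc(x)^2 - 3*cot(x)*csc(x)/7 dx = (14*csc(x)^2 + 3*csc(x) + 42)*log(6 + 3/(7*sin(x)) + 2/sin(x)^2)/7 + C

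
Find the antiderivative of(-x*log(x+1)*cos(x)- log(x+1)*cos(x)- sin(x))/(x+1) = -log(x + 1)*sin(x) + C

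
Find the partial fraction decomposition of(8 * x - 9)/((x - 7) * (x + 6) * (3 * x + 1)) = 105/(374*(3*x + 1)) - 57/(221*(x + 6)) + 47/(286*(x - 7))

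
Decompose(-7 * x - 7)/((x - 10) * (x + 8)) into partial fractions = -49/(18*(x + 8)) - 77/(18*(x - 10))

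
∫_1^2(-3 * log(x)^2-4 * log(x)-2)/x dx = -(log(2) + 1)^3 - log(2) + (log(2) + 1)^2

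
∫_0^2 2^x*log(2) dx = 3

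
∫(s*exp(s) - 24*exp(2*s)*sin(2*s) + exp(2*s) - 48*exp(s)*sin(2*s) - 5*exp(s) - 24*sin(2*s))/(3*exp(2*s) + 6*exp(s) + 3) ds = ((s - 6)*exp(s) + (6*exp(s) + 6)*(2*cos(2*s) + 3))/(3*(exp(s) + 1)) + C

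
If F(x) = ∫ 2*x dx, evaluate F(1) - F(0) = 1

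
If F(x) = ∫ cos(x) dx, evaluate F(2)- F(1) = -sin(1) + sin(2)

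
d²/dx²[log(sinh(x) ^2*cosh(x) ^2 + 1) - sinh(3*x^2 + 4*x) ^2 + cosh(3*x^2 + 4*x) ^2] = 2*(sinh(x)^8 + 3*sinh(x)^6 + 10*sinh(x)^4 - sinh(x)^2*cosh(x)^6 + 8*sinh(x)^2 + 1)/(sinh(x)^4 + sinh(x)^2 + 1)^2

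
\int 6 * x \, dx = 3*x^2 + C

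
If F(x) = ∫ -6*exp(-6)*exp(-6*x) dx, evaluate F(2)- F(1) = -exp(-12) + exp(-18)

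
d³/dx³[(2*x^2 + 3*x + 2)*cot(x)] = -12*x^2*cot(x)^4 - 16*x^2*cot(x)^2 - 4*x^2 - 18*x*cot(x)^4 + 24*x*cot(x)^3 - 24*x*cot(x)^2 + 24*x*cot(x) - 6*x - 12*cot(x)^4 + 18*cot(x)^3 - 28*cot(x)^2 + 18*cot(x) - 16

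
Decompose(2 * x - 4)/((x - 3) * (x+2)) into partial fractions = 8/(5*(x + 2)) + 2/(5*(x - 3))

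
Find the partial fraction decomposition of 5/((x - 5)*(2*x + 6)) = -5/(16*(x + 3)) + 5/(16*(x - 5))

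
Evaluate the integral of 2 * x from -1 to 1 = 0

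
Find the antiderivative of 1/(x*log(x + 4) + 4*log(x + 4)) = log(2*log(x + 4)) + C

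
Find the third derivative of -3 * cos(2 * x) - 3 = -24*sin(2*x)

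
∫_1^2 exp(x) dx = -E + exp(2)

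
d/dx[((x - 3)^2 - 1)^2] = 4*x^3 - 36*x^2 + 104*x - 96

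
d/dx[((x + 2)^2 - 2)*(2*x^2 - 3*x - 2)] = 8*x^3 + 15*x^2 - 20*x - 14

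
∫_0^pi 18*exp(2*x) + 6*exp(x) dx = -16 + (1 + 3*exp(pi))^2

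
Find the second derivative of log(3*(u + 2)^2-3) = (-2*u^2 - 8*u - 10)/(u^4 + 8*u^3 + 22*u^2 + 24*u + 9)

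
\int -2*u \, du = -u^2 + C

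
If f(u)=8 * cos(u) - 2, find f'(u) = -8*sin(u)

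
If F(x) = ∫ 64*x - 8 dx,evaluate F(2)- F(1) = 88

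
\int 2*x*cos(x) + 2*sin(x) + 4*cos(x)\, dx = (2*x + 4)*sin(x) + C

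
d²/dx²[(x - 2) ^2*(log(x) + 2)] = (2*x^2*log(x) + 7*x^2 - 4*x - 4)/x^2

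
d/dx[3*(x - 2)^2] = 6*x - 12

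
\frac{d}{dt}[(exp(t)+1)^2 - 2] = 2*exp(2*t) + 2*exp(t)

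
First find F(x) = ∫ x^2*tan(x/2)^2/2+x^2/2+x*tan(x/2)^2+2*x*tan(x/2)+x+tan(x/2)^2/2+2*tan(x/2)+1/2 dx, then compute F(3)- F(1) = -4*tan(1/2) + 16*tan(3/2)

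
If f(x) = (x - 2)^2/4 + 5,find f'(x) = x/2 - 1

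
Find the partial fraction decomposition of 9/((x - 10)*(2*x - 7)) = -18/(13*(2*x - 7)) + 9/(13*(x - 10))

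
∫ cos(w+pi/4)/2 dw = sin(w + pi/4)/2 + C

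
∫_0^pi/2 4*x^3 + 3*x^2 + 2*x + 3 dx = -2 + (1 + pi^2/4 + pi)*(-pi/2 + 2 + pi^2/4)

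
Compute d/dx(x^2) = 2*x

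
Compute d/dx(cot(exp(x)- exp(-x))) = -(exp(2*x) + 1)*exp(-x)/sin(exp(x) - exp(-x))^2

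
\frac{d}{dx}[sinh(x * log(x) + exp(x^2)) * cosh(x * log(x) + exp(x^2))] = (2*x*exp(x^2) + log(x) + 1)*cosh(2*x*log(x) + 2*exp(x^2))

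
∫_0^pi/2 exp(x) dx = -1 + exp(pi/2)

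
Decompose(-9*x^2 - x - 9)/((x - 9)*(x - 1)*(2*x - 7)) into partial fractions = 491/(55*(2*x - 7)) - 19/(40*(x - 1)) - 747/(88*(x - 9))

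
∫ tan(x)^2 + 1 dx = tan(x) + C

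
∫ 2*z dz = z^2 + C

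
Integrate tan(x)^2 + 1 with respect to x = tan(x) + C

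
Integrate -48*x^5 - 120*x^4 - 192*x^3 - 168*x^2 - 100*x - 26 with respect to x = -8*x^6 - 24*x^5 - 48*x^4 - 56*x^3 - 50*x^2 - 26*x + C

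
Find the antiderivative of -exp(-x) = exp(-x) + C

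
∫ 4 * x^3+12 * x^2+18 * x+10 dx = x^4 + 4*x^3 + 9*x^2 + 10*x + C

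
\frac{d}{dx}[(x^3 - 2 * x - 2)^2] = 6*x^5 - 16*x^3 - 12*x^2 + 8*x + 8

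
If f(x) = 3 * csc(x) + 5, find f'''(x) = 3*(1 - 6/sin(x)^2)*cos(x)/sin(x)^2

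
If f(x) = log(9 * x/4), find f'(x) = 1/x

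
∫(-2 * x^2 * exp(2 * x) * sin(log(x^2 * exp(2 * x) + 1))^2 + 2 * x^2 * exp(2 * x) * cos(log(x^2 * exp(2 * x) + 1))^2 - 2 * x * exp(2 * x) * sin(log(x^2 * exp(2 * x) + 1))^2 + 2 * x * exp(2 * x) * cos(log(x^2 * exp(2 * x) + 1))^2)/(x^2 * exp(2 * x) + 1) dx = sin(2*log(x^2*exp(2*x) + 1))/2 + C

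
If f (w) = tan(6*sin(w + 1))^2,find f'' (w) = -12*sin(w + 1)*tan(6*sin(w + 1))^3 - 12*sin(w + 1)*tan(6*sin(w + 1)) + 216*cos(w + 1)^2*tan(6*sin(w + 1))^4 + 288*cos(w + 1)^2*tan(6*sin(w + 1))^2 + 72*cos(w + 1)^2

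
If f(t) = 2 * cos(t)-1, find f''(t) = -2*cos(t)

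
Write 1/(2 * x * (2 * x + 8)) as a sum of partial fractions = -1/(16*(x + 4)) + 1/(16*x)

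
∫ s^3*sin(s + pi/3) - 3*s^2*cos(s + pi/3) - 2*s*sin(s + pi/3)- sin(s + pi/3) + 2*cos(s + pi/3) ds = (-s^3 + 2*s + 1)*cos(s + pi/3) + C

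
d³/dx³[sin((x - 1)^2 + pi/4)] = -8*x^3*cos(x^2 - 2*x + pi/4 + 1) + 24*x^2*cos(x^2 - 2*x + pi/4 + 1) - 12*x*sin(x^2 - 2*x + pi/4 + 1) - 24*x*cos(x^2 - 2*x + pi/4 + 1) + 12*sin(x^2 - 2*x + pi/4 + 1) + 8*cos(x^2 - 2*x + pi/4 + 1)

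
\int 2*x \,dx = x^2 + C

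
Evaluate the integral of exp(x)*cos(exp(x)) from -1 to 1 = -sin(exp(-1)) + sin(E)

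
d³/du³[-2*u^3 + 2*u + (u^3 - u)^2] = 120*u^3 - 48*u - 12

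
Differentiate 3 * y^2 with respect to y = 6*y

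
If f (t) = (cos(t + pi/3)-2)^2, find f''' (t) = -4*sin(t + pi/3) + 4*cos(2*t + pi/6)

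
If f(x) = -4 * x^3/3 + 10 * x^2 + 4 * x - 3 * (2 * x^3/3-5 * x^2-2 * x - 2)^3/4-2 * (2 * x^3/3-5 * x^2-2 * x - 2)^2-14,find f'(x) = -2*x^8 + 40*x^7 - 497*x^6/2 + 2335*x^5/6 + 2695*x^4/6 + 1210*x^3/3 + 162*x^2 + 50*x + 6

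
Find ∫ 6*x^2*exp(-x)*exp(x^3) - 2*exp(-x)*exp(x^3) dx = 2*exp(x*(x^2 - 1)) + C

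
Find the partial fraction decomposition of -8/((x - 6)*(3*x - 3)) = 8/(15*(x - 1)) - 8/(15*(x - 6))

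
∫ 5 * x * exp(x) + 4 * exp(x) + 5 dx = (5*x - 1)*(exp(x) + 1) + C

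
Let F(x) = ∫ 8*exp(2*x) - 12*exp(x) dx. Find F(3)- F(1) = -(-3 + 2*E)^2 + (-3 + 2*exp(3))^2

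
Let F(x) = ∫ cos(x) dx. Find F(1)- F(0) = sin(1)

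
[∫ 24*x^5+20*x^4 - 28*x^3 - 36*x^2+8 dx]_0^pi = -4 + (-2*pi - 2 + pi^2 + 2*pi^3)^2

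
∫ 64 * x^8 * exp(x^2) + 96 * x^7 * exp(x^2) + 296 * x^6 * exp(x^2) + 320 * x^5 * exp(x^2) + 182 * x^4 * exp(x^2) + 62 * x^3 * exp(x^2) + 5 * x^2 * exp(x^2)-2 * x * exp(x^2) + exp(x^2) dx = x*(32*x^6 + 48*x^5 + 36*x^4 + 16*x^3 + x^2 - x + 1)*exp(x^2) + C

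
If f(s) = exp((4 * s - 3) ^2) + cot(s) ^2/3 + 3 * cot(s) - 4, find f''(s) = 1024*s^2*exp(16*s^2 - 24*s + 9) - 1536*s*exp(16*s^2 - 24*s + 9) + 608*exp(16*s^2 - 24*s + 9) + 2*cot(s)^4 + 6*cot(s)^3 + 8*cot(s)^2/3 + 6*cot(s) + 2/3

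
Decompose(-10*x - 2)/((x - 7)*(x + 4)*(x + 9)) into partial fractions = 11/(10*(x + 9)) - 38/(55*(x + 4)) - 9/(22*(x - 7))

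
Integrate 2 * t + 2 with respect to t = t^2 + 2*t + C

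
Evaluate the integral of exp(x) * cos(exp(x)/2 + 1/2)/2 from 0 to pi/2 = -sin(1) + sin((1 + exp(pi/2))/2)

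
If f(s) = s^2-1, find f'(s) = 2*s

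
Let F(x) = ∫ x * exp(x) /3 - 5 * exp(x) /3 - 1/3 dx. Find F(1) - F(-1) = -5*E/3 - 2/3 + 7*exp(-1)/3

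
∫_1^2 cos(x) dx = -sin(1) + sin(2)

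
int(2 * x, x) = x^2 + C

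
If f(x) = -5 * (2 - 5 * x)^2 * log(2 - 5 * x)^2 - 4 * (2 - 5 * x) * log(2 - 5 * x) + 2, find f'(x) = -250*x*log(2 - 5*x)^2 - 250*x*log(2 - 5*x) + 100*log(2 - 5*x)^2 + 120*log(2 - 5*x) + 20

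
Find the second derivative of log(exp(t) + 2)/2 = exp(t)/(exp(2*t) + 4*exp(t) + 4)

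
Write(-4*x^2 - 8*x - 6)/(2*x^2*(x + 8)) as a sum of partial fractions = -99/(64*(x + 8)) - 29/(64*x) - 3/(8*x^2)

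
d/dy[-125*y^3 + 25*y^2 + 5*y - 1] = -375*y^2 + 50*y + 5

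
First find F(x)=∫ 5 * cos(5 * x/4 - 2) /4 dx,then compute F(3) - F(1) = sin(3/4) + sin(7/4)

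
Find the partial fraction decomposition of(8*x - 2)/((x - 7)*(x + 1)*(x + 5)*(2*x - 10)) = 7/(160*(x + 5)) - 5/(192*(x + 1)) - 19/(120*(x - 5)) + 9/(64*(x - 7))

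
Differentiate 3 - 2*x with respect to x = -2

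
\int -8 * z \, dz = -4*z^2 + C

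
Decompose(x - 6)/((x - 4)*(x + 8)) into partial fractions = 7/(6*(x + 8)) - 1/(6*(x - 4))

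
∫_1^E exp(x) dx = -E + exp(E)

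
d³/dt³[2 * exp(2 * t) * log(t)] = (16*t^3*exp(2*t)*log(t) + 24*t^2*exp(2*t) - 12*t*exp(2*t) + 4*exp(2*t))/t^3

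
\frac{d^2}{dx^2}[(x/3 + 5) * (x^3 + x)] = 4*x^2 + 30*x + 2/3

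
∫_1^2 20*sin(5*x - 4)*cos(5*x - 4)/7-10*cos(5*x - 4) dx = -2*sin(1)^2/7 + 2*sin(6)^2/7 - 2*sin(6) + 2*sin(1)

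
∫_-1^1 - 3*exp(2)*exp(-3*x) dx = -exp(5) + exp(-1)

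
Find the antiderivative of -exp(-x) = exp(-x) + C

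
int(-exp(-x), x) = exp(-x) + C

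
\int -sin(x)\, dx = cos(x) + C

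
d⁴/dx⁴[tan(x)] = 24*tan(x)^5 + 40*tan(x)^3 + 16*tan(x)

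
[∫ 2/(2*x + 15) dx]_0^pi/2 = -log(5) + log(pi/3 + 5)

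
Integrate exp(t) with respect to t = exp(t) + C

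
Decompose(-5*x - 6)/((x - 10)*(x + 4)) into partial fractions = -1/(x + 4) - 4/(x - 10)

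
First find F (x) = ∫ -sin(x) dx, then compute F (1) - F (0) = -1 + cos(1)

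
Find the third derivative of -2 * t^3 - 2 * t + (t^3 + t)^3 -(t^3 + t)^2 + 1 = 504*t^6 + 630*t^4 - 120*t^3 + 180*t^2 - 48*t - 6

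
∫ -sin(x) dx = cos(x) + C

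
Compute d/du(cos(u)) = -sin(u)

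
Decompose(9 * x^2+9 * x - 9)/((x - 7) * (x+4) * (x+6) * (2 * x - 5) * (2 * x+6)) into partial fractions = -62/(2431*(2*x - 5)) + 87/(884*(x + 6)) - 9/(52*(x + 4)) + 3/(44*(x + 3)) + 1/(52*(x - 7))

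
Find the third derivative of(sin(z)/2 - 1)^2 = -sin(2*z) + cos(z)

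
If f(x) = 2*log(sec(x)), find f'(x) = 2*tan(x)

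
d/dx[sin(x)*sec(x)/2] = 1/(2*cos(x)^2)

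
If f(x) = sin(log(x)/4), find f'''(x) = (12*sin(log(x)/4) + 31*cos(log(x)/4))/(64*x^3)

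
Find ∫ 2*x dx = x^2 + C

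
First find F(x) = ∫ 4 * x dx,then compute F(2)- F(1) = 6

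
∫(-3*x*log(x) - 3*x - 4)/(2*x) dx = -(3*x + 4)*log(x)/2 + C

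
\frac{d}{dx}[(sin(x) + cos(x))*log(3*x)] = sqrt(2)*(x*log(x)*cos(x + pi/4) + x*log(3)*cos(x + pi/4) + sin(x + pi/4))/x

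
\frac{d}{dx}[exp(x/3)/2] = exp(x/3)/6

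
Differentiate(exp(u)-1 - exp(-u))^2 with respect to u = (2*exp(4*u) - 2*exp(3*u) - 2*exp(u) - 2)*exp(-2*u)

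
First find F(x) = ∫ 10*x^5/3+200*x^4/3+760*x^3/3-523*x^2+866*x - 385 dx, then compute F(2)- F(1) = 1092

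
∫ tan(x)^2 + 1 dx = tan(x) + C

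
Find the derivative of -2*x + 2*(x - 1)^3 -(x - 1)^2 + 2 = 6*x^2 - 14*x + 6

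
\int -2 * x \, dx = -x^2 + C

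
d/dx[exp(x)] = exp(x)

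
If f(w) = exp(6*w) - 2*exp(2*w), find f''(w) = 36*exp(6*w) - 8*exp(2*w)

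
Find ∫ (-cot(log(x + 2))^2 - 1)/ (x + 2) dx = cot(log(x + 2)) + C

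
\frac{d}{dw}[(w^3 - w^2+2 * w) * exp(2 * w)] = 2*w^3*exp(2*w) + w^2*exp(2*w) + 2*w*exp(2*w) + 2*exp(2*w)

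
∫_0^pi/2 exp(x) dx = -1 + exp(pi/2)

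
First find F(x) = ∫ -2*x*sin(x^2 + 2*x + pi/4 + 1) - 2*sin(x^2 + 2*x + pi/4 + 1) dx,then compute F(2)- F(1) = cos(pi/4 + 9) - cos(pi/4 + 4)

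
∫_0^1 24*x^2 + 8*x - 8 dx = 4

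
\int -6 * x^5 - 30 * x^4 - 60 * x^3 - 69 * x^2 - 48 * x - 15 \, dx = -x^6 - 6*x^5 - 15*x^4 - 23*x^3 - 24*x^2 - 15*x + C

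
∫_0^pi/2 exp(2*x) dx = (-exp(-pi/2) + exp(pi/2))*exp(pi/2)/2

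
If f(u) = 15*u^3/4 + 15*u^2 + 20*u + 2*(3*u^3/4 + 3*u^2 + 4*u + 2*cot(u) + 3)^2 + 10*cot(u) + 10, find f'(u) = 27*u^5/4 + 45*u^4 - 6*u^3*cot(u)^2 + 114*u^3 - 24*u^2*cot(u)^2 + 18*u^2*cot(u) + 633*u^2/4 - 32*u*cot(u)^2 + 48*u*cot(u) + 134*u - 16*cot(u)^3 - 34*cot(u)^2 + 16*cot(u) + 34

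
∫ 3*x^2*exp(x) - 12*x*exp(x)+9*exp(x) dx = 3*(x - 3)^2*exp(x) + C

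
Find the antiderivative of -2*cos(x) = -2*sin(x) + C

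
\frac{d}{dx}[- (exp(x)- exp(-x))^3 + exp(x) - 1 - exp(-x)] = (-3*exp(6*x) + 4*exp(4*x) + 4*exp(2*x) - 3)*exp(-3*x)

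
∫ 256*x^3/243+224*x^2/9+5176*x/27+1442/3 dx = 64*x^4/243 + 224*x^3/27 + 2588*x^2/27 + 1442*x/3 + C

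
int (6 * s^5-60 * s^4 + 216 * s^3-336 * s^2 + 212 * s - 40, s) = s^6 - 12*s^5 + 54*s^4 - 112*s^3 + 106*s^2 - 40*s + C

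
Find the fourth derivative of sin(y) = sin(y)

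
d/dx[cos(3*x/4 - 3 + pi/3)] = -3*sin(3*x/4 - 3 + pi/3)/4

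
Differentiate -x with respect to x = -1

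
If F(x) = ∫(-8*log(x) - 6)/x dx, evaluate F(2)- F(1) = -6*log(2) - 4*log(2)^2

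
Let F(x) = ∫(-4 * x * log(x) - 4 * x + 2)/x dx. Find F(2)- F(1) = -6*log(2)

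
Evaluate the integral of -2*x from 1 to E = 1 - exp(2)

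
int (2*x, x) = x^2 + C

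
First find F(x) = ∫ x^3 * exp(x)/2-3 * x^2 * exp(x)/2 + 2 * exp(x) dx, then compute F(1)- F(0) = 4 - E/2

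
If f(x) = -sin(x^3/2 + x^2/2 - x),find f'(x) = (-3*x^2/2 - x + 1)*cos(x*(x^2/2 + x/2 - 1))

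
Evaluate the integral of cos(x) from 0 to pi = 0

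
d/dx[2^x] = 2^x*log(2)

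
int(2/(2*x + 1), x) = log(-6*x - 3) + C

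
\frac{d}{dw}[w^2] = 2*w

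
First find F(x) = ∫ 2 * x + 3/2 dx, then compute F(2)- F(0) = 7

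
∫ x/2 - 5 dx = x^2/4 - 5*x + C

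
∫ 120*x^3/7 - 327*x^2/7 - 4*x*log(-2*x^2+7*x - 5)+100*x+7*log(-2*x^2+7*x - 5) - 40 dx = (6*x - 5)*(5*x^3 - 14*x^2 + 49*x - 14)/7 - (2*x^2 - 7*x + 5)*log(-2*x^2 + 7*x - 5) + C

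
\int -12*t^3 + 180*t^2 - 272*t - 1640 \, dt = -3*t^4 + 60*t^3 - 136*t^2 - 1640*t + C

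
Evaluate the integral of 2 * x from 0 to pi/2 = pi^2/4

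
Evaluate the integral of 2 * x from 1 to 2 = 3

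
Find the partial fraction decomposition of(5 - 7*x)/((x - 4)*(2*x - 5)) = 25/(3*(2*x - 5)) - 23/(3*(x - 4))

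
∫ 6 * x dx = 3*x^2 + C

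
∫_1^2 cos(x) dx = -sin(1) + sin(2)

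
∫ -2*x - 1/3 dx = -x^2 - x/3 + C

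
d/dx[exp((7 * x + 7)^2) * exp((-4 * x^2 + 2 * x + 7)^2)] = 64*x^3*exp(16*x^4 - 16*x^3 - 3*x^2 + 126*x + 98) - 48*x^2*exp(16*x^4 - 16*x^3 - 3*x^2 + 126*x + 98) - 6*x*exp(16*x^4 - 16*x^3 - 3*x^2 + 126*x + 98) + 126*exp(16*x^4 - 16*x^3 - 3*x^2 + 126*x + 98)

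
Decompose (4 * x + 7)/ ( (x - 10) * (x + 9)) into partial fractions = 29/(19*(x + 9)) + 47/(19*(x - 10))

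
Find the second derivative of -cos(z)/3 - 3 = cos(z)/3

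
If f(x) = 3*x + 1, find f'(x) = 3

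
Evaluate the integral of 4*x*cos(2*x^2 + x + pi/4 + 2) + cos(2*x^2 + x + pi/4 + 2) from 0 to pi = -sin(pi/4 + 2) - sin(pi/4 + 2 + 2*pi^2)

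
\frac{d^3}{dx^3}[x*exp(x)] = x*exp(x) + 3*exp(x)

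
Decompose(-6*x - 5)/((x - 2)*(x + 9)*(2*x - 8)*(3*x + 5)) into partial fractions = 135/(8228*(3*x + 5)) - 49/(6292*(x + 9)) + 17/(484*(x - 2)) - 29/(884*(x - 4))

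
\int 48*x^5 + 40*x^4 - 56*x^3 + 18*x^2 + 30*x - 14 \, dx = 8*x^6 + 8*x^5 - 14*x^4 + 6*x^3 + 15*x^2 - 14*x + C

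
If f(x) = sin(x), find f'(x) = cos(x)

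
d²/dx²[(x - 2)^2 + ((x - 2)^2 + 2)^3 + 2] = 30*x^4 - 240*x^3 + 792*x^2 - 1248*x + 794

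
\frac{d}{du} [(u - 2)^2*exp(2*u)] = 2*u^2*exp(2*u) - 6*u*exp(2*u) + 4*exp(2*u)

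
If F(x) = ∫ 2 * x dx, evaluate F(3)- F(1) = 8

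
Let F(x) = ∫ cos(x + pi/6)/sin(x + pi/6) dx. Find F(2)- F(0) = log(sin(pi/6 + 2)) + log(2)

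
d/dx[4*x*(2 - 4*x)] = 8 - 32*x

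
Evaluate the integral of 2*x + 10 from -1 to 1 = 20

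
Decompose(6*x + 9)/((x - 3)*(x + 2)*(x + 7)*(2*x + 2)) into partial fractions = 11/(200*(x + 7)) - 3/(50*(x + 2)) - 1/(16*(x + 1)) + 27/(400*(x - 3))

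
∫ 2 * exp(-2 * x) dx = -exp(-2*x) + C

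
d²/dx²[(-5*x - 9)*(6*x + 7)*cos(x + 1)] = 30*x^2*cos(x + 1) + 120*x*sin(x + 1) + 89*x*cos(x + 1) + 178*sin(x + 1) + 3*cos(x + 1)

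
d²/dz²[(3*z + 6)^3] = 162*z + 324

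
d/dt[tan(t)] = cos(t)^(-2)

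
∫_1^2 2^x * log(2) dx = 2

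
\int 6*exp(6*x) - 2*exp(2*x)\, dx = exp(6*x) - exp(2*x) + C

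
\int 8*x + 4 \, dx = 4*x^2 + 4*x + C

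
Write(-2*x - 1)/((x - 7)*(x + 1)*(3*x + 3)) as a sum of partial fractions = 5/(64*(x + 1)) - 1/(24*(x + 1)^2) - 5/(64*(x - 7))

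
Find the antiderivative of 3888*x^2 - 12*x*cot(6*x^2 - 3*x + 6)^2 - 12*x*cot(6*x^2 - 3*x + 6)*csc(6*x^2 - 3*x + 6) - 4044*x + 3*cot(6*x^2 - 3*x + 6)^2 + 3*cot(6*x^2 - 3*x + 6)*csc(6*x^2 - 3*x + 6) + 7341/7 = 1296*x^3 - 2016*x^2 + 7320*x/7 + cot(6*x^2 - 3*x + 6) + csc(6*x^2 - 3*x + 6) + C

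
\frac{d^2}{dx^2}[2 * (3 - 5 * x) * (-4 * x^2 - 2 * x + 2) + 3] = 240*x - 8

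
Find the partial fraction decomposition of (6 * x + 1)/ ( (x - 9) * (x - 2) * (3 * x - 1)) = 27/(130*(3*x - 1)) - 13/(35*(x - 2)) + 55/(182*(x - 9))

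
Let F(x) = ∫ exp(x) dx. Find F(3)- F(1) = -E + exp(3)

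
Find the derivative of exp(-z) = -exp(-z)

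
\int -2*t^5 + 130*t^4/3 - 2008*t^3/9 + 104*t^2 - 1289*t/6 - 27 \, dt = -t^6/3 + 26*t^5/3 - 502*t^4/9 + 104*t^3/3 - 1289*t^2/12 - 27*t + C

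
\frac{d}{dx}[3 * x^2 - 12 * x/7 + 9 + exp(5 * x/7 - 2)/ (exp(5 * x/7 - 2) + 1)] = (84*x*exp(5*x/7 - 2) + 42*x*exp(10*x/7 - 4) + 42*x - 19*exp(5*x/7 - 2) - 12*exp(10*x/7 - 4) - 12)/(7*exp(-4)*exp(10*x/7) + 14*exp(-2)*exp(5*x/7) + 7)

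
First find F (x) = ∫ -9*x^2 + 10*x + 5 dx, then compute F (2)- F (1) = -1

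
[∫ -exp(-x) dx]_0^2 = -1 + exp(-2)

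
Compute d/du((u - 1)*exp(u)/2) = u*exp(u)/2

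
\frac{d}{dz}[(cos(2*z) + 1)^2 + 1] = -16*sin(z)*cos(z)^3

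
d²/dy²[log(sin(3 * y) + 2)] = (-18*sin(3*y) - 9)/(sin(3*y) + 2)^2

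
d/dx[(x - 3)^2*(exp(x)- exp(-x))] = (x^2*exp(2*x) + x^2 - 4*x*exp(2*x) - 8*x + 3*exp(2*x) + 15)*exp(-x)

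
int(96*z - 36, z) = 48*z^2 - 36*z + C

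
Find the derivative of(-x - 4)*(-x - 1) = 2*x + 5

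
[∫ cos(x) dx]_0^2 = sin(2)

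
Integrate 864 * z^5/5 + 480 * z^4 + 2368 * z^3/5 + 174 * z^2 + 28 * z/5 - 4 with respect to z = 144*z^6/5 + 96*z^5 + 592*z^4/5 + 58*z^3 + 14*z^2/5 - 4*z + C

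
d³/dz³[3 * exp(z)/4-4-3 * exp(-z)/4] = (3*exp(2*z) + 3)*exp(-z)/4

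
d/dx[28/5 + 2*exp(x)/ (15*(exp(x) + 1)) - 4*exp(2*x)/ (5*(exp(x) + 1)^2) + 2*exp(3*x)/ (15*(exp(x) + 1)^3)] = (-16*exp(3*x) - 20*exp(2*x) + 2*exp(x))/(15*exp(4*x) + 60*exp(3*x) + 90*exp(2*x) + 60*exp(x) + 15)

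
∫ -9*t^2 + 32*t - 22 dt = -3*t^3 + 16*t^2 - 22*t + C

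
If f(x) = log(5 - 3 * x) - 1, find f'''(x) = 54/(27*x^3 - 135*x^2 + 225*x - 125)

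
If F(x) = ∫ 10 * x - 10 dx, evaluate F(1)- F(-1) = -20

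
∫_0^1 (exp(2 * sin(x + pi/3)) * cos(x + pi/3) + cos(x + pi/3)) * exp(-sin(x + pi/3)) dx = -exp(sqrt(3)/2) - exp(-sin(1 + pi/3)) + exp(-sqrt(3)/2) + exp(sin(1 + pi/3))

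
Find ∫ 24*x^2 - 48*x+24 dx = 8*x^3 - 24*x^2 + 24*x + C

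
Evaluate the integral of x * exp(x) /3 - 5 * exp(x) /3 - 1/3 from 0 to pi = (-2 + pi/3)*(-1 + exp(pi))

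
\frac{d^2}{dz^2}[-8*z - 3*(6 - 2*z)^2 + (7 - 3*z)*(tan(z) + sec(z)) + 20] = -6*z*sin(z)/cos(z)^3 + 3*z/cos(z) - 6*z/cos(z)^3 - 6*sin(z)/cos(z)^2 + 14*sin(z)/cos(z)^3 - 24 - 7/cos(z) - 6/cos(z)^2 + 14/cos(z)^3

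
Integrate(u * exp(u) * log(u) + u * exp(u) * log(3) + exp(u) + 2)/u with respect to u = (exp(u) + 2)*log(3*u) + C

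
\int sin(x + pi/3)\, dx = -cos(x + pi/3) + C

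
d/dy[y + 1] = 1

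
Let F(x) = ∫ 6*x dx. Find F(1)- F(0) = 3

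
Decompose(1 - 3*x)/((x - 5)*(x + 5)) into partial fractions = -8/(5*(x + 5)) - 7/(5*(x - 5))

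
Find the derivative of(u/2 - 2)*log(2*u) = (u*log(u) + u*log(2) + u - 4)/(2*u)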